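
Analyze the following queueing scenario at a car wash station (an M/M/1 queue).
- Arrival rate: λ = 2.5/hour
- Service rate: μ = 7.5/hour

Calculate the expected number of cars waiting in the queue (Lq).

ρ = λ/μ = 2.5/7.5 = 0.3333
For M/M/1: Lq = λ²/(μ(μ-λ))
Lq = 6.25/(7.5 × 5.00)
Lq = 0.1667 cars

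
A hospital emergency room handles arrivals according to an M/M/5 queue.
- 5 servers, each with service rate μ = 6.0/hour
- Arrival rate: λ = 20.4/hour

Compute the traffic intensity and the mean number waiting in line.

Traffic intensity: ρ = λ/(cμ) = 20.4/(5×6.0) = 0.6800
Since ρ = 0.6800 < 1, system is stable.
Offered load a = λ/μ = cρ = 20.4/6.0 = 3.4000
P₀ = [ Σₙ₌₀^4 aⁿ/n! + a^5/(5!(1-ρ)) ]⁻¹
Σ = a^0/0! + a^1/1! + a^2/2! + a^3/3! + a^4/4! = 1.00000 + 3.40000 + 5.78000 + 6.55067 + 5.56807 = 22.2987
a^5/(5!(1-ρ)) = 454.3542/(120 × 0.3200) = 11.8321
P₀ = 1/(22.2987 + 11.8321) = 0.02930
Lq = P₀·a^5·ρ / (5!(1-ρ)²) = 0.02930 × 454.3542 × 0.6800 / (120 × 0.1024) = 0.7367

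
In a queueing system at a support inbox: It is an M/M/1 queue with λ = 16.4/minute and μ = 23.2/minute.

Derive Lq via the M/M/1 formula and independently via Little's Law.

Method 1 (direct): Lq = λ²/(μ(μ-λ)) = 268.96/(23.2 × 6.80) = 1.7049

Method 2 (Little's Law):
W = 1/(μ-λ) = 1/6.80 = 0.14706
Wq = W - 1/μ = 0.14706 - 0.043103 = 0.10396
Lq = λWq = 16.4 × 0.10396 = 1.7049 ✔ (matches Method 1)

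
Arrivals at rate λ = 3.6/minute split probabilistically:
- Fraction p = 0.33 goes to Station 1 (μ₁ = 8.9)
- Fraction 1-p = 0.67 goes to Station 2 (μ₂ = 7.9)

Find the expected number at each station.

Effective rates: λ₁ = 3.6×0.33 = 1.188, λ₂ = 3.6×0.67 = 2.412
Station 1: ρ₁ = 1.188/8.9 = 0.13348, L₁ = ρ₁/(1-ρ₁) = 0.13348/(1-0.13348) = 0.1540
Station 2: ρ₂ = 2.412/7.9 = 0.3053, L₂ = ρ₂/(1-ρ₂) = 0.3053/(1-0.3053) = 0.4395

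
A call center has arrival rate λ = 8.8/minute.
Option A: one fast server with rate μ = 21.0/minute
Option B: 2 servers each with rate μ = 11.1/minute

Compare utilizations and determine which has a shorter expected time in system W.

Option A: single server μ = 21.0 (M/M/1)
  ρ_A = 8.8/21.0 = 0.4190
  W_A = 1/(μ-λ) = 1/(21.0-8.8) = 1/12.20 = 0.08197

Option B: 2 servers μ = 11.1 (M/M/2)
  ρ_B = λ/(cμ) = 8.8/(2×11.1) = 0.3964
  Offered load a = λ/μ = cρ = 8.8/11.1 = 0.7928
  P₀ = [ Σₙ₌₀^1 aⁿ/n! + a^2/(2!(1-ρ)) ]⁻¹
  Σ = a^0/0! + a^1/1! = 1.0000 + 0.7928 = 1.7928
  a^2/(2!(1-ρ)) = 0.6285/(2 × 0.6036) = 0.5206
  P₀ = 1/(1.7928 + 0.5206) = 0.4323
  Lq = P₀·a^2·ρ / (2!(1-ρ)²) = 0.4323 × 0.6285 × 0.3964 / (2 × 0.3643) = 0.1478
  Wq_B = Lq/λ = 0.14779/8.8 = 0.01679
  W_B = Wq_B + 1/μ = 0.01679 + 0.09009 = 0.1069

Since W_A = 0.08197 < W_B = 0.1069, Option A (single fast server) has the shorter time in system.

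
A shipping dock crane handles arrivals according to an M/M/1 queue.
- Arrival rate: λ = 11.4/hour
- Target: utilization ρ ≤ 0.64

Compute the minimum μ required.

ρ = λ/μ, so μ = λ/ρ
μ ≥ 11.4/0.64 = 17.8125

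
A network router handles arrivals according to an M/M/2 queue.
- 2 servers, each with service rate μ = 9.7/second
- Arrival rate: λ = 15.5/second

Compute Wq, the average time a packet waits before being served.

Traffic intensity: ρ = λ/(cμ) = 15.5/(2×9.7) = 0.7990
Since ρ = 0.7990 < 1, system is stable.
Offered load a = λ/μ = cρ = 15.5/9.7 = 1.5979
P₀ = [ Σₙ₌₀^1 aⁿ/n! + a^2/(2!(1-ρ)) ]⁻¹
Σ = a^0/0! + a^1/1! = 1.0000 + 1.5979 = 2.5979
a^2/(2!(1-ρ)) = 2.5534/(2 × 0.20103) = 6.3508
P₀ = 1/(2.5979 + 6.3508) = 0.1117
Lq = P₀·a^2·ρ / (2!(1-ρ)²) = 0.1117479 × 2.553406 × 0.7989691 / (2 × 0.04041343) = 2.8205
Wq = Lq/λ = 2.8205/15.5 = 0.1820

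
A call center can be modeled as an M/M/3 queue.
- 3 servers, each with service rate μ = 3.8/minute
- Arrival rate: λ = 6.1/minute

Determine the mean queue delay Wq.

Traffic intensity: ρ = λ/(cμ) = 6.1/(3×3.8) = 0.5351
Since ρ = 0.5351 < 1, system is stable.
Offered load a = λ/μ = cρ = 6.1/3.8 = 1.6053
P₀ = [ Σₙ₌₀^2 aⁿ/n! + a^3/(3!(1-ρ)) ]⁻¹
Σ = a^0/0! + a^1/1! + a^2/2! = 1.0000 + 1.6053 + 1.2884 = 3.8937
a^3/(3!(1-ρ)) = 4.1366/(6 × 0.46491) = 1.4829
P₀ = 1/(3.8937 + 1.4829) = 0.1860
Lq = P₀·a^3·ρ / (3!(1-ρ)²) = 0.18599 × 4.1366 × 0.53509 / (6 × 0.21614) = 0.3174
Wq = Lq/λ = 0.31744/6.1 = 0.05204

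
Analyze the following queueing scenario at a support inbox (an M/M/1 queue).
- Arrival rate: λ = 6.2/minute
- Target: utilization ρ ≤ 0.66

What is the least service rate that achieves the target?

ρ = λ/μ, so μ = λ/ρ
μ ≥ 6.2/0.66 = 9.3939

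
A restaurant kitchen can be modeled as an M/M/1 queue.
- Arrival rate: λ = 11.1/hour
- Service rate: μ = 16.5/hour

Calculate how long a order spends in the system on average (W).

First, compute utilization: ρ = λ/μ = 11.1/16.5 = 0.6727
For M/M/1: W = 1/(μ-λ)
W = 1/(16.5-11.1) = 1/5.40
W = 0.1852 hours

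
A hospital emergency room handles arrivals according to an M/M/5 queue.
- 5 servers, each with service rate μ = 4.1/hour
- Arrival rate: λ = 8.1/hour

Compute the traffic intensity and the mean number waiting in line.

Traffic intensity: ρ = λ/(cμ) = 8.1/(5×4.1) = 0.3951
Since ρ = 0.3951 < 1, system is stable.
Offered load a = λ/μ = cρ = 8.1/4.1 = 1.9756
P₀ = [ Σₙ₌₀^4 aⁿ/n! + a^5/(5!(1-ρ)) ]⁻¹
Σ = a^0/0! + a^1/1! + a^2/2! + a^3/3! + a^4/4! = 1.00000 + 1.97561 + 1.95152 + 1.28515 + 0.634736 = 6.8470
a^5/(5!(1-ρ)) = 30.0958/(120 × 0.6049) = 0.4146
P₀ = 1/(6.8470 + 0.4146) = 0.1377
Lq = P₀·a^5·ρ / (5!(1-ρ)²) = 0.13771 × 30.0958 × 0.39512 / (120 × 0.36588) = 0.03730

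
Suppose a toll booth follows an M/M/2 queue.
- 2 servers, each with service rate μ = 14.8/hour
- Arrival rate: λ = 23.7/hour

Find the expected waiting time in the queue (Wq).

Traffic intensity: ρ = λ/(cμ) = 23.7/(2×14.8) = 0.8007
Since ρ = 0.8007 < 1, system is stable.
Offered load a = λ/μ = cρ = 23.7/14.8 = 1.6014
P₀ = [ Σₙ₌₀^1 aⁿ/n! + a^2/(2!(1-ρ)) ]⁻¹
Σ = a^0/0! + a^1/1! = 1.0000 + 1.6014 = 2.6014
a^2/(2!(1-ρ)) = 2.564326/(2 × 0.1993243) = 6.4325
P₀ = 1/(2.6014 + 6.4325) = 0.1107
Lq = P₀·a^2·ρ / (2!(1-ρ)²) = 0.110694 × 2.56433 × 0.800676 / (2 × 0.0397302) = 2.8603
Wq = Lq/λ = 2.8603/23.7 = 0.1207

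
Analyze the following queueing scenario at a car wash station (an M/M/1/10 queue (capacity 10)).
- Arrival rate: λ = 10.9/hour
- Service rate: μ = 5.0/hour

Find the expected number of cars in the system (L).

ρ = λ/μ = 10.9/5.0 = 2.1800
P₀ = (1-ρ)/(1-ρ^(K+1)) = (1-2.1800)/(1-2.1800^11) = -1.1800/-5283.7133 = 0.0002233
P_K = P₀×ρ^K = 0.00022333 × 2.1800^10 = 0.00022333 × 2424.1804 = 0.5414
L = ρ[1 - (K+1)ρ^K + Kρ^(K+1)] / [(1-ρ)(1-ρ^(K+1))]
L = 2.1800 × (1 - 11×2424.1804 + 10×5284.7133) / ((1 - 2.1800) × (1 - 5284.7133)) = 9.1546 cars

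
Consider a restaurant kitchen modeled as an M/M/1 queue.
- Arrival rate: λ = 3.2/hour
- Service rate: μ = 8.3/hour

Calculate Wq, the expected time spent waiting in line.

First, compute utilization: ρ = λ/μ = 3.2/8.3 = 0.3855
For M/M/1: Wq = λ/(μ(μ-λ))
Wq = 3.2/(8.3 × (8.3-3.2))
Wq = 3.2/(8.3 × 5.10)
Wq = 0.07560 hours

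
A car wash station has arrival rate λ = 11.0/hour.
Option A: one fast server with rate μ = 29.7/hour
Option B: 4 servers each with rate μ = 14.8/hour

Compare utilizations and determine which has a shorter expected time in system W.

Option A: single server μ = 29.7 (M/M/1)
  ρ_A = 11.0/29.7 = 0.3704
  W_A = 1/(μ-λ) = 1/(29.7-11.0) = 1/18.70 = 0.05348

Option B: 4 servers μ = 14.8 (M/M/4)
  ρ_B = λ/(cμ) = 11.0/(4×14.8) = 0.1858
  Offered load a = λ/μ = cρ = 11.0/14.8 = 0.7432
  P₀ = [ Σₙ₌₀^3 aⁿ/n! + a^4/(4!(1-ρ)) ]⁻¹
  Σ = a^0/0! + a^1/1! + a^2/2! + a^3/3! = 1.0000 + 0.74324 + 0.27621 + 0.068429 = 2.0879
  a^4/(4!(1-ρ)) = 0.3052/(24 × 0.8142) = 0.01562
  P₀ = 1/(2.0879 + 0.01562) = 0.4754
  Lq = P₀·a^4·ρ / (4!(1-ρ)²) = 0.4754 × 0.3052 × 0.1858 / (24 × 0.6629) = 0.001694
  Wq_B = Lq/λ = 0.001694/11.0 = 0.0001540
  W_B = Wq_B + 1/μ = 0.0001540 + 0.06757 = 0.06772

Since W_A = 0.05348 < W_B = 0.06772, Option A (single fast server) has the shorter time in system.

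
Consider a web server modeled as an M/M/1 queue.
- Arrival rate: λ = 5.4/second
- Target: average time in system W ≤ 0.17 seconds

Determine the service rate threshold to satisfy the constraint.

For M/M/1: W = 1/(μ-λ)
Need W ≤ 0.17, so 1/(μ-λ) ≤ 0.17
μ - λ ≥ 1/0.17 = 5.8824
μ ≥ 5.4 + 5.8824 = 11.2824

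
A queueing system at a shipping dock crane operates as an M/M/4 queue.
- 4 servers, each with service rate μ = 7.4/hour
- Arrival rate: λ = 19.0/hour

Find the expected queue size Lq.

Traffic intensity: ρ = λ/(cμ) = 19.0/(4×7.4) = 0.6419
Since ρ = 0.6419 < 1, system is stable.
Offered load a = λ/μ = cρ = 19.0/7.4 = 2.5676
P₀ = [ Σₙ₌₀^3 aⁿ/n! + a^4/(4!(1-ρ)) ]⁻¹
Σ = a^0/0! + a^1/1! + a^2/2! + a^3/3! = 1.00000 + 2.56757 + 3.29620 + 2.82107 = 9.6848
a^4/(4!(1-ρ)) = 43.4598/(24 × 0.35811) = 5.0566
P₀ = 1/(9.6848 + 5.0566) = 0.06784
Lq = P₀·a^4·ρ / (4!(1-ρ)²) = 0.06783578 × 43.45978 × 0.6418919 / (24 × 0.1282414) = 0.6148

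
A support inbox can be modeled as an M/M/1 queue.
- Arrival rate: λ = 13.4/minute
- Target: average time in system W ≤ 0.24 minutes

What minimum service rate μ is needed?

For M/M/1: W = 1/(μ-λ)
Need W ≤ 0.24, so 1/(μ-λ) ≤ 0.24
μ - λ ≥ 1/0.24 = 4.1667
μ ≥ 13.4 + 4.1667 = 17.5667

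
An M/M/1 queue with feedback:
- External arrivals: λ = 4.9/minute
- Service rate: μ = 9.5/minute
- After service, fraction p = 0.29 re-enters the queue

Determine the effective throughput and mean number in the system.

Effective arrival rate: λ_eff = λ/(1-p) = 4.9/(1-0.29) = 4.9/0.71 = 6.9014
ρ = λ_eff/μ = 6.9014/9.5 = 0.72646
L = ρ/(1-ρ) = 0.72646/(1-0.72646) = 2.6558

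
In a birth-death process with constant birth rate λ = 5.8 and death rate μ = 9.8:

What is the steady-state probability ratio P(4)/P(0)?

For constant rates: P(n)/P(0) = (λ/μ)^n
P(4)/P(0) = (5.8/9.8)^4 = 0.5918^4 = 0.1227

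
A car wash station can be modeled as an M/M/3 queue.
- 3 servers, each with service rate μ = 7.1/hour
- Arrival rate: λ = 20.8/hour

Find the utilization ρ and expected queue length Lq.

Traffic intensity: ρ = λ/(cμ) = 20.8/(3×7.1) = 0.9765
Since ρ = 0.9765 < 1, system is stable.
Offered load a = λ/μ = cρ = 20.8/7.1 = 2.9296
P₀ = [ Σₙ₌₀^2 aⁿ/n! + a^3/(3!(1-ρ)) ]⁻¹
Σ = a^0/0! + a^1/1! + a^2/2! = 1.0000 + 2.9296 + 4.2912 = 8.2208
a^3/(3!(1-ρ)) = 25.1429/(6 × 0.0234742) = 178.5144
P₀ = 1/(8.2208 + 178.5144) = 0.005355
Lq = P₀·a^3·ρ / (3!(1-ρ)²) = 0.005355176 × 25.14288 × 0.9765258 / (6 × 0.0005510371) = 39.7686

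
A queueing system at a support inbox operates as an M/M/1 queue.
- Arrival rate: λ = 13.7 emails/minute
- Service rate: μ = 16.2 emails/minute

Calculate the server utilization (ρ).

Server utilization: ρ = λ/μ
ρ = 13.7/16.2 = 0.8457
The server is busy 84.57% of the time.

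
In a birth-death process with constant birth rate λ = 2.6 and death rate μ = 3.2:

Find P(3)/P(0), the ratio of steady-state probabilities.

For constant rates: P(n)/P(0) = (λ/μ)^n
P(3)/P(0) = (2.6/3.2)^3 = 0.8125^3 = 0.5364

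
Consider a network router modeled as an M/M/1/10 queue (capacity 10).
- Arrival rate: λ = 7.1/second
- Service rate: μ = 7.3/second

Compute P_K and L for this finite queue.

ρ = λ/μ = 7.1/7.3 = 0.972603
P₀ = (1-ρ)/(1-ρ^(K+1)) = (1-0.972603)/(1-0.972603^11) = 0.02740/0.2633 = 0.1041
P_K = P₀×ρ^K = 0.104053 × 0.972603^10 = 0.104053 × 0.757454 = 0.07882
Blocking probability P_10 = 0.07882 (7.88%)
L = ρ[1 - (K+1)ρ^K + Kρ^(K+1)] / [(1-ρ)(1-ρ^(K+1))]
L = 0.972603 × (1 - 11×0.757453625 + 10×0.736701668) / ((1 - 0.972603) × (1 - 0.736701668)) = 4.7226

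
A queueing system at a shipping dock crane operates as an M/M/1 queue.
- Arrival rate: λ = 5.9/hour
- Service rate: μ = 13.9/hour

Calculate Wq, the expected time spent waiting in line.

First, compute utilization: ρ = λ/μ = 5.9/13.9 = 0.4245
For M/M/1: Wq = λ/(μ(μ-λ))
Wq = 5.9/(13.9 × (13.9-5.9))
Wq = 5.9/(13.9 × 8.00)
Wq = 0.05306 hours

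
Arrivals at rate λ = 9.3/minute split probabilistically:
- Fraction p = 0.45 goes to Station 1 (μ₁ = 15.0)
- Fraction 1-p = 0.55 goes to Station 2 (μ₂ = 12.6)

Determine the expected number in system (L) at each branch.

Effective rates: λ₁ = 9.3×0.45 = 4.185, λ₂ = 9.3×0.55 = 5.115
Station 1: ρ₁ = 4.185/15.0 = 0.2790, L₁ = ρ₁/(1-ρ₁) = 0.2790/(1-0.2790) = 0.3870
Station 2: ρ₂ = 5.115/12.6 = 0.40595, L₂ = ρ₂/(1-ρ₂) = 0.40595/(1-0.40595) = 0.6834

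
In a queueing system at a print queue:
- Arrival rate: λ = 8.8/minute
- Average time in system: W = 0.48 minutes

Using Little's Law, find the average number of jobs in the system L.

Little's Law: L = λW
L = 8.8 × 0.48 = 4.2240 jobs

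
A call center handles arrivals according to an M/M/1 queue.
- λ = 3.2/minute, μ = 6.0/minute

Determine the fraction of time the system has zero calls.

ρ = λ/μ = 3.2/6.0 = 0.5333
P(0) = 1 - ρ = 1 - 0.5333 = 0.4667
The server is idle 46.67% of the time.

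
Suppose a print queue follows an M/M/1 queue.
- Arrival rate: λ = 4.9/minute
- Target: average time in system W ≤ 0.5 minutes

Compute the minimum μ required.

For M/M/1: W = 1/(μ-λ)
Need W ≤ 0.5, so 1/(μ-λ) ≤ 0.5
μ - λ ≥ 1/0.5 = 2.0000
μ ≥ 4.9 + 2.0000 = 6.9000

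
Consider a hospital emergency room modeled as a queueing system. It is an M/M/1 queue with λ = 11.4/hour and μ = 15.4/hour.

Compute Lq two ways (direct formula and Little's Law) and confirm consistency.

Method 1 (direct): Lq = λ²/(μ(μ-λ)) = 129.96/(15.4 × 4.00) = 2.1097

Method 2 (Little's Law):
W = 1/(μ-λ) = 1/4.00 = 0.2500
Wq = W - 1/μ = 0.2500 - 0.06494 = 0.18506
Lq = λWq = 11.4 × 0.18506 = 2.1097 ✔ (matches Method 1)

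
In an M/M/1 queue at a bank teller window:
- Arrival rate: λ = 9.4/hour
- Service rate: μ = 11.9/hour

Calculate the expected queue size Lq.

ρ = λ/μ = 9.4/11.9 = 0.7899
For M/M/1: Lq = λ²/(μ(μ-λ))
Lq = 88.36/(11.9 × 2.50)
Lq = 2.9701 transactions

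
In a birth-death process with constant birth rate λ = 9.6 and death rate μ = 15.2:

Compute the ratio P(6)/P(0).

For constant rates: P(n)/P(0) = (λ/μ)^n
P(6)/P(0) = (9.6/15.2)^6 = 0.63158^6 = 0.06347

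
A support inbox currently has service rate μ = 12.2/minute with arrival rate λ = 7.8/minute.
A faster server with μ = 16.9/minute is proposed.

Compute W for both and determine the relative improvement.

System 1: ρ₁ = 7.8/12.2 = 0.6393, W₁ = 1/(12.2-7.8) = 0.2273
System 2: ρ₂ = 7.8/16.9 = 0.4615, W₂ = 1/(16.9-7.8) = 0.1099
Improvement: (W₁-W₂)/W₁ = (0.2273-0.1099)/0.2273 = 51.65%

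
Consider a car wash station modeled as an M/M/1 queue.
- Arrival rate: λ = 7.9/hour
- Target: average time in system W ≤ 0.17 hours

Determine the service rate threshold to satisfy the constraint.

For M/M/1: W = 1/(μ-λ)
Need W ≤ 0.17, so 1/(μ-λ) ≤ 0.17
μ - λ ≥ 1/0.17 = 5.8824
μ ≥ 7.9 + 5.8824 = 13.7824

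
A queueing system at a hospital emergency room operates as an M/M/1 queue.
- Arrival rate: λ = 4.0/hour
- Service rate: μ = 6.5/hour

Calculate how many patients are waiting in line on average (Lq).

ρ = λ/μ = 4.0/6.5 = 0.6154
For M/M/1: Lq = λ²/(μ(μ-λ))
Lq = 16.00/(6.5 × 2.50)
Lq = 0.9846 patients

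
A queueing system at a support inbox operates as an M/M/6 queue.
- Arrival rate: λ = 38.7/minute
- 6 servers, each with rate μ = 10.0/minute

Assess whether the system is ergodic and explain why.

Stability requires ρ = λ/(cμ) < 1
ρ = 38.7/(6 × 10.0) = 38.7/60.00 = 0.6450
Since 0.6450 < 1, the system is STABLE.
The servers are busy 64.50% of the time.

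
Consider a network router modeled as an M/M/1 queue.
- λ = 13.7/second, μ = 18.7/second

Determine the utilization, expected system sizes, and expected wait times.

Step 1: ρ = λ/μ = 13.7/18.7 = 0.7326
Step 2: L = λ/(μ-λ) = 13.7/5.00 = 2.7400
Step 3: Lq = λ²/(μ(μ-λ)) = 187.69/(18.7×5.00) = 2.0074
Step 4: W = 1/(μ-λ) = 1/5.00 = 0.2000
Step 5: Wq = λ/(μ(μ-λ)) = 13.7/(18.7×5.00) = 0.1465
Step 6: P(0) = 1-ρ = 0.2674
Verify: L = λW = 13.7×0.2000 = 2.7400 ✔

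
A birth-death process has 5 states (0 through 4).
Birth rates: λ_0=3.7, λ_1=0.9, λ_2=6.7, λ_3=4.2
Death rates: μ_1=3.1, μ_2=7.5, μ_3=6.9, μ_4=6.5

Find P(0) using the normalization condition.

Ratios P(n)/P(0) = (λ₀···λₙ₋₁)/(μ₁···μₙ):
P(1)/P(0) = (3.7)/(3.1) = 1.1935
P(2)/P(0) = (3.7×0.9)/(3.1×7.5) = 0.1432
P(3)/P(0) = (3.7×0.9×6.7)/(3.1×7.5×6.9) = 0.1391
P(4)/P(0) = (3.7×0.9×6.7×4.2)/(3.1×7.5×6.9×6.5) = 0.08986

Normalization: ∑ P(n) = 1
P(0) × (1.0000 + 1.1935 + 0.1432 + 0.1391 + 0.08986) = 1
P(0) × 2.5657 = 1
P(0) = 1/2.5657 = 0.3898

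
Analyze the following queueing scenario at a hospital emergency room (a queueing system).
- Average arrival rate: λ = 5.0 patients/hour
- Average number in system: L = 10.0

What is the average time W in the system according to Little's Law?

Little's Law: L = λW, so W = L/λ
W = 10.0/5.0 = 2.0000 hours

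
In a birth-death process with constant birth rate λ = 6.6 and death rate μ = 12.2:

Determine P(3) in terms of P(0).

For constant rates: P(n)/P(0) = (λ/μ)^n
P(3)/P(0) = (6.6/12.2)^3 = 0.5410^3 = 0.1583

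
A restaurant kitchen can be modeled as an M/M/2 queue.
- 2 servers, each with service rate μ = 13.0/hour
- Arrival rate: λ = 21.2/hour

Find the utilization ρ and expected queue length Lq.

Traffic intensity: ρ = λ/(cμ) = 21.2/(2×13.0) = 0.8154
Since ρ = 0.8154 < 1, system is stable.
Offered load a = λ/μ = cρ = 21.2/13.0 = 1.6308
P₀ = [ Σₙ₌₀^1 aⁿ/n! + a^2/(2!(1-ρ)) ]⁻¹
Σ = a^0/0! + a^1/1! = 1.0000 + 1.6308 = 2.6308
a^2/(2!(1-ρ)) = 2.65941/(2 × 0.184615) = 7.2026
P₀ = 1/(2.6308 + 7.2026) = 0.1017
Lq = P₀·a^2·ρ / (2!(1-ρ)²) = 0.1016949 × 2.659408 × 0.8153846 / (2 × 0.03408284) = 3.2350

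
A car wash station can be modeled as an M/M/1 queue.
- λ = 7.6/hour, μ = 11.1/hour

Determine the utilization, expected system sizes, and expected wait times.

Step 1: ρ = λ/μ = 7.6/11.1 = 0.6847
Step 2: L = λ/(μ-λ) = 7.6/3.50 = 2.1714
Step 3: Lq = λ²/(μ(μ-λ)) = 57.76/(11.1×3.50) = 1.4867
Step 4: W = 1/(μ-λ) = 1/3.50 = 0.28571
Step 5: Wq = λ/(μ(μ-λ)) = 7.6/(11.1×3.50) = 0.1956
Step 6: P(0) = 1-ρ = 0.3153
Verify: L = λW = 7.6×0.28571 = 2.1714 ✔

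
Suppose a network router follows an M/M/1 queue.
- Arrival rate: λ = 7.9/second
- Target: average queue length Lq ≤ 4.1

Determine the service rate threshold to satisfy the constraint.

For M/M/1: Lq = λ²/(μ(μ-λ))
Need Lq ≤ 4.1, i.e. μ(μ-λ) ≥ λ²/4.1
μ² - 7.9μ - 62.41/4.1 ≥ 0  →  μ² - 7.9μ - 15.22195 ≥ 0
Quadratic formula (positive root): μ = [λ + √(λ² + 4×15.22195)]/2
Discriminant: 62.41 + 4×15.22195 = 123.2978, √123.2978 = 11.1040
μ ≥ (7.9 + 11.1040)/2 = 9.5020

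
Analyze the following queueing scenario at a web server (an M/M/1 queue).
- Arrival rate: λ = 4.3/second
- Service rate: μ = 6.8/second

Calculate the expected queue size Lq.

ρ = λ/μ = 4.3/6.8 = 0.6324
For M/M/1: Lq = λ²/(μ(μ-λ))
Lq = 18.49/(6.8 × 2.50)
Lq = 1.0876 requests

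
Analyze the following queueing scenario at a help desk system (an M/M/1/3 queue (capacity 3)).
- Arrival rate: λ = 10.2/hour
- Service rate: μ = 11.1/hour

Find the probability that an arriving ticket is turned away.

ρ = λ/μ = 10.2/11.1 = 0.91892
P₀ = (1-ρ)/(1-ρ^(K+1)) = (1-0.91892)/(1-0.91892^4) = 0.08108/0.2870 = 0.2825
P_K = P₀×ρ^K = 0.2825 × 0.91892^3 = 0.2825 × 0.7759 = 0.2192
Blocking probability = 21.92%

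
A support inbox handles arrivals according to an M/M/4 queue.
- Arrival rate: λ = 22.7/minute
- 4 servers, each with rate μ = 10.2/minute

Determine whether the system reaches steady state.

Stability requires ρ = λ/(cμ) < 1
ρ = 22.7/(4 × 10.2) = 22.7/40.80 = 0.5564
Since 0.5564 < 1, the system is STABLE.
The servers are busy 55.64% of the time.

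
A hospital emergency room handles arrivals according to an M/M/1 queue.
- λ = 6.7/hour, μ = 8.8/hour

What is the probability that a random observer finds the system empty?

ρ = λ/μ = 6.7/8.8 = 0.7614
P(0) = 1 - ρ = 1 - 0.7614 = 0.2386
The server is idle 23.86% of the time.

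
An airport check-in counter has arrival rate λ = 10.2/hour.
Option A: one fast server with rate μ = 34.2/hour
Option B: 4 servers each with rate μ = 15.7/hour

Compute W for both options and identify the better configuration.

Option A: single server μ = 34.2 (M/M/1)
  ρ_A = 10.2/34.2 = 0.2982
  W_A = 1/(μ-λ) = 1/(34.2-10.2) = 1/24.00 = 0.04167

Option B: 4 servers μ = 15.7 (M/M/4)
  ρ_B = λ/(cμ) = 10.2/(4×15.7) = 0.1624
  Offered load a = λ/μ = cρ = 10.2/15.7 = 0.6497
  P₀ = [ Σₙ₌₀^3 aⁿ/n! + a^4/(4!(1-ρ)) ]⁻¹
  Σ = a^0/0! + a^1/1! + a^2/2! + a^3/3! = 1.0000 + 0.6497 + 0.2110 + 0.04570 = 1.9064
  a^4/(4!(1-ρ)) = 0.17816/(24 × 0.83758) = 0.008863
  P₀ = 1/(1.9064 + 0.008863) = 0.5221
  Lq = P₀·a^4·ρ / (4!(1-ρ)²) = 0.52211 × 0.17816 × 0.16242 / (24 × 0.70154) = 0.0008973
  Wq_B = Lq/λ = 0.0008973/10.2 = 0.00008797
  W_B = Wq_B + 1/μ = 0.00008797 + 0.06369 = 0.06378

Since W_A = 0.04167 < W_B = 0.06378, Option A (single fast server) has the shorter time in system.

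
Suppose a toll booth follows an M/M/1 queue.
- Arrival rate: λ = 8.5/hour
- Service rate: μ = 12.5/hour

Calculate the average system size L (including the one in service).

ρ = λ/μ = 8.5/12.5 = 0.6800
For M/M/1: L = λ/(μ-λ)
L = 8.5/(12.5-8.5) = 8.5/4.00
L = 2.1250 vehicles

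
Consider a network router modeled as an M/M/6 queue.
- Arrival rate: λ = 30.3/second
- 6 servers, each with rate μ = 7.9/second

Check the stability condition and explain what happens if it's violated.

Stability requires ρ = λ/(cμ) < 1
ρ = 30.3/(6 × 7.9) = 30.3/47.40 = 0.6392
Since 0.6392 < 1, the system is STABLE.
The servers are busy 63.92% of the time.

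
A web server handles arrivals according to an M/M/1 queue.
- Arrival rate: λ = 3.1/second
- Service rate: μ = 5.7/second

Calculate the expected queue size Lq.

ρ = λ/μ = 3.1/5.7 = 0.5439
For M/M/1: Lq = λ²/(μ(μ-λ))
Lq = 9.61/(5.7 × 2.60)
Lq = 0.6484 requests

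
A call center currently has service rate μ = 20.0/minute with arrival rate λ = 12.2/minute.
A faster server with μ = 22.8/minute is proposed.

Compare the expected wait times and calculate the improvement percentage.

System 1: ρ₁ = 12.2/20.0 = 0.6100, W₁ = 1/(20.0-12.2) = 0.12821
System 2: ρ₂ = 12.2/22.8 = 0.5351, W₂ = 1/(22.8-12.2) = 0.094340
Improvement: (W₁-W₂)/W₁ = (0.12821-0.094340)/0.12821 = 26.42%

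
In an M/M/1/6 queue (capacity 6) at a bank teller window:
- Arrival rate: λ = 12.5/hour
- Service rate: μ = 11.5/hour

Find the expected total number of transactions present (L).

ρ = λ/μ = 12.5/11.5 = 1.08696
P₀ = (1-ρ)/(1-ρ^(K+1)) = (1-1.08696)/(1-1.08696^7) = -0.08696/-0.7926 = 0.1097
P_K = P₀×ρ^K = 0.1097 × 1.08696^6 = 0.1097 × 1.6492 = 0.1809
L = ρ[1 - (K+1)ρ^K + Kρ^(K+1)] / [(1-ρ)(1-ρ^(K+1))]
L = 1.08696 × (1 - 7×1.649231 + 6×1.792648) / ((1 - 1.08696) × (1 - 1.792648)) = 3.3316 transactions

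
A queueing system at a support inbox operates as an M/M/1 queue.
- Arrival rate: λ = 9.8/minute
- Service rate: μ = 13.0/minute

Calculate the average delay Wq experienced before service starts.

First, compute utilization: ρ = λ/μ = 9.8/13.0 = 0.7538
For M/M/1: Wq = λ/(μ(μ-λ))
Wq = 9.8/(13.0 × (13.0-9.8))
Wq = 9.8/(13.0 × 3.20)
Wq = 0.2356 minutes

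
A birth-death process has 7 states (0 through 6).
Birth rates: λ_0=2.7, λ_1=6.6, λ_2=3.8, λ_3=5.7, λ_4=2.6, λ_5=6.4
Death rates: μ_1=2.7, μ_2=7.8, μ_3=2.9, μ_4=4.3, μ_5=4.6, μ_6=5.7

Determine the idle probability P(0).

Ratios P(n)/P(0) = (λ₀···λₙ₋₁)/(μ₁···μₙ):
P(1)/P(0) = (2.7)/(2.7) = 1.0000
P(2)/P(0) = (2.7×6.6)/(2.7×7.8) = 0.8462
P(3)/P(0) = (2.7×6.6×3.8)/(2.7×7.8×2.9) = 1.1088
P(4)/P(0) = (2.7×6.6×3.8×5.7)/(2.7×7.8×2.9×4.3) = 1.4697
P(5)/P(0) = (2.7×6.6×3.8×5.7×2.6)/(2.7×7.8×2.9×4.3×4.6) = 0.8307
P(6)/P(0) = (2.7×6.6×3.8×5.7×2.6×6.4)/(2.7×7.8×2.9×4.3×4.6×5.7) = 0.9327

Normalization: ∑ P(n) = 1
P(0) × (1.0000 + 1.0000 + 0.8462 + 1.1088 + 1.4697 + 0.8307 + 0.9327) = 1
P(0) × 7.1881 = 1
P(0) = 1/7.1881 = 0.1391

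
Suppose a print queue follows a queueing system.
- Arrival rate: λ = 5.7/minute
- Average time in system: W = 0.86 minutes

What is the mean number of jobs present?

Little's Law: L = λW
L = 5.7 × 0.86 = 4.9020 jobs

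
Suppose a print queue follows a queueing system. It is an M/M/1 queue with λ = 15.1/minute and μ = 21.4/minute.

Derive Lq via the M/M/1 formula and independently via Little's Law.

Method 1 (direct): Lq = λ²/(μ(μ-λ)) = 228.01/(21.4 × 6.30) = 1.6912

Method 2 (Little's Law):
W = 1/(μ-λ) = 1/6.30 = 0.1587
Wq = W - 1/μ = 0.1587 - 0.04673 = 0.1120
Lq = λWq = 15.1 × 0.1120 = 1.6912 ✔ (matches Method 1)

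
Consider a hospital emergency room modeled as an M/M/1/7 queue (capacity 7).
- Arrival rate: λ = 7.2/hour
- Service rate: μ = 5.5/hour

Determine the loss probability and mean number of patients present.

ρ = λ/μ = 7.2/5.5 = 1.3091
P₀ = (1-ρ)/(1-ρ^(K+1)) = (1-1.3091)/(1-1.3091^8) = -0.3091/-7.6255 = 0.04054
P_K = P₀×ρ^K = 0.04054 × 1.3091^7 = 0.04054 × 6.5889 = 0.2671
Blocking probability P_7 = 0.2671 (26.71%)
L = ρ[1 - (K+1)ρ^K + Kρ^(K+1)] / [(1-ρ)(1-ρ^(K+1))]
L = 1.3091 × (1 - 8×6.58885 + 7×8.62547) / ((1 - 1.3091) × (1 - 8.62547)) = 4.8139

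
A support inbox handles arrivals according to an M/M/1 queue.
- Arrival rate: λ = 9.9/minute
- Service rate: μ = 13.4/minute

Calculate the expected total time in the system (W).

First, compute utilization: ρ = λ/μ = 9.9/13.4 = 0.7388
For M/M/1: W = 1/(μ-λ)
W = 1/(13.4-9.9) = 1/3.50
W = 0.2857 minutes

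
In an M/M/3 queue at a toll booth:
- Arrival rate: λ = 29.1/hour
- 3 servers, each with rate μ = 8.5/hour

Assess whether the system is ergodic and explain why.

Stability requires ρ = λ/(cμ) < 1
ρ = 29.1/(3 × 8.5) = 29.1/25.50 = 1.1412
Since 1.1412 ≥ 1, the system is UNSTABLE.
Need c > λ/μ = 29.1/8.5 = 3.42.
Minimum servers needed: c = 4.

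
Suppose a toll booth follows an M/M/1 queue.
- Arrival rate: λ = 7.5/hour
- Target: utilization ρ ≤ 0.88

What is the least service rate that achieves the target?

ρ = λ/μ, so μ = λ/ρ
μ ≥ 7.5/0.88 = 8.5227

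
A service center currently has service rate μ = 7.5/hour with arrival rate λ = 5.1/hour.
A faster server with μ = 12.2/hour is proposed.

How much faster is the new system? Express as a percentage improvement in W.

System 1: ρ₁ = 5.1/7.5 = 0.6800, W₁ = 1/(7.5-5.1) = 0.41667
System 2: ρ₂ = 5.1/12.2 = 0.4180, W₂ = 1/(12.2-5.1) = 0.14085
Improvement: (W₁-W₂)/W₁ = (0.41667-0.14085)/0.41667 = 66.20%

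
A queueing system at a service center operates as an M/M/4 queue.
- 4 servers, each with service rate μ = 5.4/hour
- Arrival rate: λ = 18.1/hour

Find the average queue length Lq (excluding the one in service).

Traffic intensity: ρ = λ/(cμ) = 18.1/(4×5.4) = 0.8380
Since ρ = 0.8380 < 1, system is stable.
Offered load a = λ/μ = cρ = 18.1/5.4 = 3.3519
P₀ = [ Σₙ₌₀^3 aⁿ/n! + a^4/(4!(1-ρ)) ]⁻¹
Σ = a^0/0! + a^1/1! + a^2/2! + a^3/3! = 1.00000 + 3.35185 + 5.61746 + 6.27629 = 16.2456
a^4/(4!(1-ρ)) = 126.2232/(24 × 0.162037) = 32.4574
P₀ = 1/(16.2456 + 32.4574) = 0.02053
Lq = P₀·a^4·ρ / (4!(1-ρ)²) = 0.0205326 × 126.2232 × 0.837963 / (24 × 0.0262560) = 3.4464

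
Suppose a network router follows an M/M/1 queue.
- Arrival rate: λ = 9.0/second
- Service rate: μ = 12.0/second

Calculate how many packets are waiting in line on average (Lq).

ρ = λ/μ = 9.0/12.0 = 0.7500
For M/M/1: Lq = λ²/(μ(μ-λ))
Lq = 81.00/(12.0 × 3.00)
Lq = 2.2500 packets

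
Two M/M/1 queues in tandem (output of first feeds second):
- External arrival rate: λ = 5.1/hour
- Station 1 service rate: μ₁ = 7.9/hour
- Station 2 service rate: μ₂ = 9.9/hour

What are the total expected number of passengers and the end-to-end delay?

By Jackson's theorem, each station behaves as independent M/M/1.
Station 1: ρ₁ = 5.1/7.9 = 0.6456, L₁ = ρ₁/(1-ρ₁) = λ/(μ₁-λ) = 5.1/2.80 = 1.8214
Station 2: ρ₂ = 5.1/9.9 = 0.5152, L₂ = ρ₂/(1-ρ₂) = λ/(μ₂-λ) = 5.1/4.80 = 1.0625
Total: L = L₁ + L₂ = 1.8214 + 1.0625 = 2.8839
W = L/λ = 2.8839/5.1 = 0.5655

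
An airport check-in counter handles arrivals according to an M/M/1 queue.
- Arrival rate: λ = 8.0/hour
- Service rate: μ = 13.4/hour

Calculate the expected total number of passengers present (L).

ρ = λ/μ = 8.0/13.4 = 0.5970
For M/M/1: L = λ/(μ-λ)
L = 8.0/(13.4-8.0) = 8.0/5.40
L = 1.4815 passengers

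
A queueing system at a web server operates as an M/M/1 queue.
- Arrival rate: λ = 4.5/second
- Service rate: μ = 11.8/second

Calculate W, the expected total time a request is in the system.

First, compute utilization: ρ = λ/μ = 4.5/11.8 = 0.3814
For M/M/1: W = 1/(μ-λ)
W = 1/(11.8-4.5) = 1/7.30
W = 0.1370 seconds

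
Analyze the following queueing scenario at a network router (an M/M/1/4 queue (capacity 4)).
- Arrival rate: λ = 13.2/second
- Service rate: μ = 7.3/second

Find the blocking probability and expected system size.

ρ = λ/μ = 13.2/7.3 = 1.80822
P₀ = (1-ρ)/(1-ρ^(K+1)) = (1-1.80822)/(1-1.80822^5) = -0.8082/-18.3311 = 0.04409
P_K = P₀×ρ^K = 0.04409 × 1.80822^4 = 0.04409 × 10.6907 = 0.4714
Blocking probability P_4 = 0.4714 (47.14%)
L = ρ[1 - (K+1)ρ^K + Kρ^(K+1)] / [(1-ρ)(1-ρ^(K+1))]
L = 1.80822 × (1 - 5×10.6907 + 4×19.3311) / ((1 - 1.80822) × (1 - 19.3311)) = 3.0355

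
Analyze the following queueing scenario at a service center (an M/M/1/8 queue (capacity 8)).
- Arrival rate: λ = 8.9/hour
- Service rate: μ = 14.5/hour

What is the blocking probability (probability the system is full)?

ρ = λ/μ = 8.9/14.5 = 0.6138
P₀ = (1-ρ)/(1-ρ^(K+1)) = (1-0.6138)/(1-0.6138^9) = 0.3862/0.9876 = 0.3910
P_K = P₀×ρ^K = 0.39104 × 0.6138^8 = 0.39104 × 0.020147 = 0.007878
Blocking probability = 0.79%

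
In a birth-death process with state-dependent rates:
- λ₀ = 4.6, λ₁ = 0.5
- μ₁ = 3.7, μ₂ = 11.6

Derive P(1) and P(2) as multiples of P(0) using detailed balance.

Balance equations:
State 0: λ₀P₀ = μ₁P₁ → P₁ = (λ₀/μ₁)P₀ = (4.6/3.7)P₀ = 1.2432P₀
State 1: P₂ = (λ₀λ₁)/(μ₁μ₂)P₀ = (4.6×0.5)/(3.7×11.6)P₀ = 0.05359P₀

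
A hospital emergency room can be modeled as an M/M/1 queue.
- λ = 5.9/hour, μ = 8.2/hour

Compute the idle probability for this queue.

ρ = λ/μ = 5.9/8.2 = 0.7195
P(0) = 1 - ρ = 1 - 0.7195 = 0.2805
The server is idle 28.05% of the time.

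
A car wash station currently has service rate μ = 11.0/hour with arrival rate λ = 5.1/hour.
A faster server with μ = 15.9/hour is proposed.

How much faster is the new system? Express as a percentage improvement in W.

System 1: ρ₁ = 5.1/11.0 = 0.4636, W₁ = 1/(11.0-5.1) = 0.1695
System 2: ρ₂ = 5.1/15.9 = 0.3208, W₂ = 1/(15.9-5.1) = 0.09259
Improvement: (W₁-W₂)/W₁ = (0.1695-0.09259)/0.1695 = 45.37%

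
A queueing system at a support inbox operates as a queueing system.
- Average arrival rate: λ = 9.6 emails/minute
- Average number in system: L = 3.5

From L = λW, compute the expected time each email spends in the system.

Little's Law: L = λW, so W = L/λ
W = 3.5/9.6 = 0.3646 minutes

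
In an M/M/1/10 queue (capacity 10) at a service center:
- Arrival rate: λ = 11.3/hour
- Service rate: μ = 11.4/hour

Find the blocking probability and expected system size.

ρ = λ/μ = 11.3/11.4 = 0.99123
P₀ = (1-ρ)/(1-ρ^(K+1)) = (1-0.99123)/(1-0.99123^11) = 0.0087700/0.092349 = 0.09497
P_K = P₀×ρ^K = 0.09497 × 0.99123^10 = 0.09497 × 0.9157 = 0.08696
Blocking probability P_10 = 0.08696 (8.70%)
L = ρ[1 - (K+1)ρ^K + Kρ^(K+1)] / [(1-ρ)(1-ρ^(K+1))]
L = 0.99123 × (1 - 11×0.91568137 + 10×0.90765084) / ((1 - 0.99123) × (1 - 0.90765084)) = 4.9119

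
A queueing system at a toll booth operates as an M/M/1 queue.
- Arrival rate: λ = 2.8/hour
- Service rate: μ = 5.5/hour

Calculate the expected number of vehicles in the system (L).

ρ = λ/μ = 2.8/5.5 = 0.5091
For M/M/1: L = λ/(μ-λ)
L = 2.8/(5.5-2.8) = 2.8/2.70
L = 1.0370 vehicles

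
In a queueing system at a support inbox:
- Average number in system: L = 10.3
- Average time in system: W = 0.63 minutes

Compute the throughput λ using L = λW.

Little's Law: L = λW, so λ = L/W
λ = 10.3/0.63 = 16.3492 emails/minute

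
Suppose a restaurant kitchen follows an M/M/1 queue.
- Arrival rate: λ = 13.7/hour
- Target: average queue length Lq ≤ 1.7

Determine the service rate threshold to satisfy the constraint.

For M/M/1: Lq = λ²/(μ(μ-λ))
Need Lq ≤ 1.7, i.e. μ(μ-λ) ≥ λ²/1.7
μ² - 13.7μ - 187.69/1.7 ≥ 0  →  μ² - 13.7μ - 110.40588 ≥ 0
Quadratic formula (positive root): μ = [λ + √(λ² + 4×110.40588)]/2
Discriminant: 187.69 + 4×110.40588 = 629.3135, √629.3135 = 25.08612
μ ≥ (13.7 + 25.08612)/2 = 19.3931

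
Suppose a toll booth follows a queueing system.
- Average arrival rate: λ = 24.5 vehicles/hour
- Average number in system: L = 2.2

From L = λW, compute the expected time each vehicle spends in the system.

Little's Law: L = λW, so W = L/λ
W = 2.2/24.5 = 0.08980 hours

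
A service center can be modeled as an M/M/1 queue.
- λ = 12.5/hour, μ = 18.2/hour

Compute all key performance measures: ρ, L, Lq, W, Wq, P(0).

Step 1: ρ = λ/μ = 12.5/18.2 = 0.6868
Step 2: L = λ/(μ-λ) = 12.5/5.70 = 2.1930
Step 3: Lq = λ²/(μ(μ-λ)) = 156.25/(18.2×5.70) = 1.5062
Step 4: W = 1/(μ-λ) = 1/5.70 = 0.17544
Step 5: Wq = λ/(μ(μ-λ)) = 12.5/(18.2×5.70) = 0.1205
Step 6: P(0) = 1-ρ = 0.3132
Verify: L = λW = 12.5×0.17544 = 2.1930 ✔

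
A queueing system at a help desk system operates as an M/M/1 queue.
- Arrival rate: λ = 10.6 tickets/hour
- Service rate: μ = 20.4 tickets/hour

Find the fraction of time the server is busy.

Server utilization: ρ = λ/μ
ρ = 10.6/20.4 = 0.5196
The server is busy 51.96% of the time.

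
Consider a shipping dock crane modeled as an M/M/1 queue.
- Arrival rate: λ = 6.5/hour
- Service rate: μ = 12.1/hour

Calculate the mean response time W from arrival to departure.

First, compute utilization: ρ = λ/μ = 6.5/12.1 = 0.5372
For M/M/1: W = 1/(μ-λ)
W = 1/(12.1-6.5) = 1/5.60
W = 0.1786 hours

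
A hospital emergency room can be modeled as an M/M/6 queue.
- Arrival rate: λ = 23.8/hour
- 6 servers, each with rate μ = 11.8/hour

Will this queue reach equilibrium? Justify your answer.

Stability requires ρ = λ/(cμ) < 1
ρ = 23.8/(6 × 11.8) = 23.8/70.80 = 0.3362
Since 0.3362 < 1, the system is STABLE.
The servers are busy 33.62% of the time.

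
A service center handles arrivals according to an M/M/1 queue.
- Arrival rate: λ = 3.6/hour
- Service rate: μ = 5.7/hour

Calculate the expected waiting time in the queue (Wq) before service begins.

First, compute utilization: ρ = λ/μ = 3.6/5.7 = 0.6316
For M/M/1: Wq = λ/(μ(μ-λ))
Wq = 3.6/(5.7 × (5.7-3.6))
Wq = 3.6/(5.7 × 2.10)
Wq = 0.3008 hours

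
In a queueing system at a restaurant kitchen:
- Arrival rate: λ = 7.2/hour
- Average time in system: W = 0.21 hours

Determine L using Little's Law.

Little's Law: L = λW
L = 7.2 × 0.21 = 1.5120 orders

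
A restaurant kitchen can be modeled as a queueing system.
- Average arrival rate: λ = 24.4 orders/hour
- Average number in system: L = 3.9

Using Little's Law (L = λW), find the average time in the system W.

Little's Law: L = λW, so W = L/λ
W = 3.9/24.4 = 0.1598 hours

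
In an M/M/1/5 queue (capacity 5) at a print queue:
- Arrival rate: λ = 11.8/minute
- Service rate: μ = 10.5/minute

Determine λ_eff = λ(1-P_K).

ρ = λ/μ = 11.8/10.5 = 1.1238
P₀ = (1-ρ)/(1-ρ^(K+1)) = (1-1.1238)/(1-1.1238^6) = -0.123800/-1.01435 = 0.1220
P_K = P₀×ρ^K = 0.12205 × 1.1238^5 = 0.12205 × 1.7924 = 0.2188
λ_eff = λ(1-P_K) = 11.8 × (1 - 0.21877) = 11.8 × 0.78123 = 9.2185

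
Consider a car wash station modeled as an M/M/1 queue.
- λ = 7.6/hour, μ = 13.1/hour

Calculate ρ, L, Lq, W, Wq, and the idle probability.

Step 1: ρ = λ/μ = 7.6/13.1 = 0.5802
Step 2: L = λ/(μ-λ) = 7.6/5.50 = 1.3818
Step 3: Lq = λ²/(μ(μ-λ)) = 57.76/(13.1×5.50) = 0.8017
Step 4: W = 1/(μ-λ) = 1/5.50 = 0.18182
Step 5: Wq = λ/(μ(μ-λ)) = 7.6/(13.1×5.50) = 0.1055
Step 6: P(0) = 1-ρ = 0.4198
Verify: L = λW = 7.6×0.18182 = 1.3818 ✔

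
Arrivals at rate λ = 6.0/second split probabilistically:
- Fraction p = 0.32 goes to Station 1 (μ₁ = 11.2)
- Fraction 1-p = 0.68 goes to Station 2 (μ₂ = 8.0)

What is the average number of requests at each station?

Effective rates: λ₁ = 6.0×0.32 = 1.92, λ₂ = 6.0×0.68 = 4.08
Station 1: ρ₁ = 1.92/11.2 = 0.1714, L₁ = ρ₁/(1-ρ₁) = 0.1714/(1-0.1714) = 0.2069
Station 2: ρ₂ = 4.08/8.0 = 0.5100, L₂ = ρ₂/(1-ρ₂) = 0.5100/(1-0.5100) = 1.0408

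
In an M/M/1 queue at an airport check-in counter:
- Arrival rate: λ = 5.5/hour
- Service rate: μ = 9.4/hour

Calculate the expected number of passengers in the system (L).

ρ = λ/μ = 5.5/9.4 = 0.5851
For M/M/1: L = λ/(μ-λ)
L = 5.5/(9.4-5.5) = 5.5/3.90
L = 1.4103 passengers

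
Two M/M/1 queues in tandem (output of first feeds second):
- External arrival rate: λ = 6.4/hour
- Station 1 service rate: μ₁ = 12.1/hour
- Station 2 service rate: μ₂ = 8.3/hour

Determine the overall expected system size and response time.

By Jackson's theorem, each station behaves as independent M/M/1.
Station 1: ρ₁ = 6.4/12.1 = 0.5289, L₁ = ρ₁/(1-ρ₁) = λ/(μ₁-λ) = 6.4/5.70 = 1.12281
Station 2: ρ₂ = 6.4/8.3 = 0.7711, L₂ = ρ₂/(1-ρ₂) = λ/(μ₂-λ) = 6.4/1.90 = 3.36842
Total: L = L₁ + L₂ = 1.12281 + 3.36842 = 4.49123
W = L/λ = 4.49123/6.4 = 0.7018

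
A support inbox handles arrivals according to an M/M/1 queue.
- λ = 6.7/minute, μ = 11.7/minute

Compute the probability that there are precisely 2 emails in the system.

ρ = λ/μ = 6.7/11.7 = 0.5726
P(n) = (1-ρ)ρⁿ
P(2) = (1-0.5726) × 0.5726^2
P(2) = 0.4274 × 0.3279
P(2) = 0.1401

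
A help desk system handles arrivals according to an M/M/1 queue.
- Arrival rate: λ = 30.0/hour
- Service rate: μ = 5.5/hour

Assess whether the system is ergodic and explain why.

Stability requires ρ = λ/(cμ) < 1
ρ = 30.0/(1 × 5.5) = 30.0/5.50 = 5.4545
Since 5.4545 ≥ 1, the system is UNSTABLE.
Queue grows without bound. Need μ > λ = 30.0.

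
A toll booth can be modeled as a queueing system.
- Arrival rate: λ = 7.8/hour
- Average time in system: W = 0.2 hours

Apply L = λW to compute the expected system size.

Little's Law: L = λW
L = 7.8 × 0.2 = 1.5600 vehicles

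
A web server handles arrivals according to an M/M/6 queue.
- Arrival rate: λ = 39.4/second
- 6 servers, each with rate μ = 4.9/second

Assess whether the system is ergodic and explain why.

Stability requires ρ = λ/(cμ) < 1
ρ = 39.4/(6 × 4.9) = 39.4/29.40 = 1.3401
Since 1.3401 ≥ 1, the system is UNSTABLE.
Need c > λ/μ = 39.4/4.9 = 8.04.
Minimum servers needed: c = 9.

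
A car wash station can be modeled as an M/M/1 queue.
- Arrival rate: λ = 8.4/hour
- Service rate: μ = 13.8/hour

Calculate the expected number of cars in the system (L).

ρ = λ/μ = 8.4/13.8 = 0.6087
For M/M/1: L = λ/(μ-λ)
L = 8.4/(13.8-8.4) = 8.4/5.40
L = 1.5556 cars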